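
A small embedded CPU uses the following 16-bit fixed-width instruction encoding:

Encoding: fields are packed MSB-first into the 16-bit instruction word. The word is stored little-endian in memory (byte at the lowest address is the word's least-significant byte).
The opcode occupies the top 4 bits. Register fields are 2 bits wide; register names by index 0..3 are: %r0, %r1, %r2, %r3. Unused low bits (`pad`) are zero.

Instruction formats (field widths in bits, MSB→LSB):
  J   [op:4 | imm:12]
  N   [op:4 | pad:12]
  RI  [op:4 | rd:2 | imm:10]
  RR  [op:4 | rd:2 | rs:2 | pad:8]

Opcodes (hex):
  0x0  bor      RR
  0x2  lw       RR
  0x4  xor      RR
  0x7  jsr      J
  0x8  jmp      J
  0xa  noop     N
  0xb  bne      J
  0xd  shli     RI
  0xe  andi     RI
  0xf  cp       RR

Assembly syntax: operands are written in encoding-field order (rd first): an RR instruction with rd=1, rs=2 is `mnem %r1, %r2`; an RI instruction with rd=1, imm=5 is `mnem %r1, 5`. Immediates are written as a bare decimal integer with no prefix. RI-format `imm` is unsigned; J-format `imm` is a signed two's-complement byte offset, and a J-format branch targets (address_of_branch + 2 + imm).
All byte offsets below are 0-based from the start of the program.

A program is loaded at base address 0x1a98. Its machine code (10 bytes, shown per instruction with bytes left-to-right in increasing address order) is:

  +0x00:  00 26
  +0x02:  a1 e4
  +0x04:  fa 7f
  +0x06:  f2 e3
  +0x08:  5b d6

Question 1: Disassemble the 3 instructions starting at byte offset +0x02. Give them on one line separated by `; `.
[02] a1 e4 → 0xe4a1
  op=0xe4a1>>12=0xe ⇒ andi (RI)
  rd@[11:10]=0x1 ⇒ %r1
  imm@[9:0]=0xa1 ⇒ 161
[04] fa 7f → 0x7ffa
  op=0x7ffa>>12=0x7 ⇒ jsr (J)
  imm@[11:0]=0xffa (s12→-6) ⇒ -6
[06] f2 e3 → 0xe3f2
  op=0xe3f2>>12=0xe ⇒ andi (RI)
  rd@[11:10]=0x0 ⇒ %r0
  imm@[9:0]=0x3f2 ⇒ 1010

andi %r1, 161; jsr -6; andi %r0, 1010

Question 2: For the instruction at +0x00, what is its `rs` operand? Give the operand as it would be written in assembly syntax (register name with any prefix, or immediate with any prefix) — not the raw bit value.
off 0x00: read 00 26 as little → 0x2600
  op=0x2600>>12=0x2 ⇒ lw (RR)
  rd@[11:10]=0x1 ⇒ %r1
  rs@[9:8]=0x2 ⇒ %r2

%r2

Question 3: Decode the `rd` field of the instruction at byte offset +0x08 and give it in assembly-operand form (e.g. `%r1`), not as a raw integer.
off 0x08: read 5b d6 as little → 0xd65b
  top 4b → 0xd → shli [RI]
  rd: (w>>10)&0x3=0x1 → %r1
  imm: (w>>0)&0x3ff=0x25b → 603

%r1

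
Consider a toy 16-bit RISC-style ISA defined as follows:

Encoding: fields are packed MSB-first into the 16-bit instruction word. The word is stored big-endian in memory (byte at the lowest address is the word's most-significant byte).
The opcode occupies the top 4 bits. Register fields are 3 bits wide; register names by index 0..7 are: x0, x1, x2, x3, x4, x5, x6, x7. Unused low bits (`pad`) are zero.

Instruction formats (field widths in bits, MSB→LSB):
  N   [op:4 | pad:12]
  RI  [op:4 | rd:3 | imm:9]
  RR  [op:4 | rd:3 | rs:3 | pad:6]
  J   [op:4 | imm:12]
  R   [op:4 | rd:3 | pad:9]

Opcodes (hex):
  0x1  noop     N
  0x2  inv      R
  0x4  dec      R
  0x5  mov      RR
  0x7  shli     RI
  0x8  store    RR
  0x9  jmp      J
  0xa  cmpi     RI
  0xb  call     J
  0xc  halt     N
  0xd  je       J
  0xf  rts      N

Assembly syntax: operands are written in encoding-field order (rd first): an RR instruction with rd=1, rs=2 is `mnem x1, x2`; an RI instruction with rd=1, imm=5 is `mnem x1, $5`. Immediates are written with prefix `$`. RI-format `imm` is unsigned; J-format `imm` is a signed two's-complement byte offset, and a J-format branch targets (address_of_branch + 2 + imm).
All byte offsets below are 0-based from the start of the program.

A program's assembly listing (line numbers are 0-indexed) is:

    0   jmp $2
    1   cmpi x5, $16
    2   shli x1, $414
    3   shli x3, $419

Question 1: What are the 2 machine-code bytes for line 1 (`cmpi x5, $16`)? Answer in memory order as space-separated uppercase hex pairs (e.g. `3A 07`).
AA 10

L1: cmpi op=0xa:4|rd=5:3|imm=16:9 ⇒ 0xaa10 ⇒ big aa 10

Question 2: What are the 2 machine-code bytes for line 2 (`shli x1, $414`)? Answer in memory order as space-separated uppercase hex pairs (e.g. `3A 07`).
line 2 (shli): pack op=0x7:4|rd=1:3|imm=414:9 = 0x739e; big→ 73 9e

73 9E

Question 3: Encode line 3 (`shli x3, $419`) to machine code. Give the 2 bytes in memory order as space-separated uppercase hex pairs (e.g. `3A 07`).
line 3 (shli): pack op=0x7:4|rd=3:3|imm=419:9 = 0x77a3; big→ 77 a3

77 A3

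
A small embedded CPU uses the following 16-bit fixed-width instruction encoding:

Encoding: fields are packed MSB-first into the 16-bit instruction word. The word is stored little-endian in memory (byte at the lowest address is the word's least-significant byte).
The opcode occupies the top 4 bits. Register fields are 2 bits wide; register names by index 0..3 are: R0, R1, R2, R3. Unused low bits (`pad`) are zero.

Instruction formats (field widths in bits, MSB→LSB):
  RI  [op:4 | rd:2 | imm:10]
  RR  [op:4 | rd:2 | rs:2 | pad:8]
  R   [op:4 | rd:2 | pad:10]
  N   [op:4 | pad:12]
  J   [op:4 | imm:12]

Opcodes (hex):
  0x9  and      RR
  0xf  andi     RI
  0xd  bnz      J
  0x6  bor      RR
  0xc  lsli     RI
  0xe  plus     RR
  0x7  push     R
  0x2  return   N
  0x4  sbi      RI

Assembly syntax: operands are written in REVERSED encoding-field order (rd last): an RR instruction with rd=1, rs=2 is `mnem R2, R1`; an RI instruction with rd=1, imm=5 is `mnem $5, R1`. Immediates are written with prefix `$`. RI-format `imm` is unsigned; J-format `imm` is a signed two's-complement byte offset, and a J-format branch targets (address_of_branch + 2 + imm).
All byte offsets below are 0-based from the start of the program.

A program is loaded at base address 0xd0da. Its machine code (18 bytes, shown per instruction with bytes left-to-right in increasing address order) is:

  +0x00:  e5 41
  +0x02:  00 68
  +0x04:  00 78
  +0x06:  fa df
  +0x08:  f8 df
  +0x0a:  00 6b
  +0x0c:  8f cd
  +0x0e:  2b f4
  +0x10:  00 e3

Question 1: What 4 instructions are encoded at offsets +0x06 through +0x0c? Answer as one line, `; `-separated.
bnz $-6; bnz $-8; bor R3, R2; lsli $399, R3

[06] fa df → 0xdffa
  op=0xdffa>>12=0xd ⇒ bnz (J)
  imm@[11:0]=0xffa (s12→-6) ⇒ $-6
[08] f8 df → 0xdff8
  op=0xdff8>>12=0xd ⇒ bnz (J)
  imm@[11:0]=0xff8 (s12→-8) ⇒ $-8
[0a] 00 6b → 0x6b00
  op=0x6b00>>12=0x6 ⇒ bor (RR)
  rd@[11:10]=0x2 ⇒ R2
  rs@[9:8]=0x3 ⇒ R3
[0c] 8f cd → 0xcd8f
  op=0xcd8f>>12=0xc ⇒ lsli (RI)
  rd@[11:10]=0x3 ⇒ R3
  imm@[9:0]=0x18f ⇒ $399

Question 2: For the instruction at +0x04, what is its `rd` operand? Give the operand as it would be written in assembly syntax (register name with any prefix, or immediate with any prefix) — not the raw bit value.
+0x04: 00 78 ⇒ word 0x7800 (little)
  opcode bits[15:12]=0x7: push/R
  rd@[11:10]=0x2 ⇒ R2

R2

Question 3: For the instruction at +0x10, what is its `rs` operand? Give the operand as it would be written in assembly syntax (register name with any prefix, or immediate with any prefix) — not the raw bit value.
R3

+0x10: 00 e3 ⇒ word 0xe300 (little)
  op=0xe300>>12=0xe ⇒ plus (RR)
  rd: (w>>10)&0x3=0x0 → R0
  rs: (w>>8)&0x3=0x3 → R3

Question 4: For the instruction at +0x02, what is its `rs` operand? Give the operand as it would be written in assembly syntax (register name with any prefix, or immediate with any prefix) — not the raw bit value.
R0

[02] 00 68 → 0x6800
  op=0x6800>>12=0x6 ⇒ bor (RR)
  rd: (w>>10)&0x3=0x2 → R2
  rs: (w>>8)&0x3=0x0 → R0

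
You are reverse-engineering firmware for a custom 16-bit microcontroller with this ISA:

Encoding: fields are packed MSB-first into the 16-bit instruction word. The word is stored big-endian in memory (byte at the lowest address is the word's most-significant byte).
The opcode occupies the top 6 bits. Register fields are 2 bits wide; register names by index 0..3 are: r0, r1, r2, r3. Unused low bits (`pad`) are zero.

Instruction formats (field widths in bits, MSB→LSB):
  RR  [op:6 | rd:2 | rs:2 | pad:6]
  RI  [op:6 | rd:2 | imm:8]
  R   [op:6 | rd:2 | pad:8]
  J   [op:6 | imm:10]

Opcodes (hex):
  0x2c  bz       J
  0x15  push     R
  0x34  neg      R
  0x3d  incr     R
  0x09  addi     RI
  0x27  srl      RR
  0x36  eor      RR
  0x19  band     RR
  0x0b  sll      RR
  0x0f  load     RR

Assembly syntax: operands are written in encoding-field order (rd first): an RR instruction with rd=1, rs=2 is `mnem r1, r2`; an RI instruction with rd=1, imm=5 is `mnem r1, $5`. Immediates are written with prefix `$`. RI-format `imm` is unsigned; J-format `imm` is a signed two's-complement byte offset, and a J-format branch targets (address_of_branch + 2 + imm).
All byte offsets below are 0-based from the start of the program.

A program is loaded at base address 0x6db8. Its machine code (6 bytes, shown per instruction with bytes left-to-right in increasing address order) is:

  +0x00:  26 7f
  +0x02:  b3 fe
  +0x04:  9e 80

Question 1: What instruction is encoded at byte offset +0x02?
bz $-2

[02] b3 fe → 0xb3fe
  top 6b → 0x2c → bz [J]
  [9:0] imm=1022 (s10→-2) = $-2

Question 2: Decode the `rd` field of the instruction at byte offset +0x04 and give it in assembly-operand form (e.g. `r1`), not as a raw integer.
[04] 9e 80 → 0x9e80
  top 6b → 0x27 → srl [RR]
  rd@[9:8]=0x2 ⇒ r2
  rs@[7:6]=0x2 ⇒ r2

r2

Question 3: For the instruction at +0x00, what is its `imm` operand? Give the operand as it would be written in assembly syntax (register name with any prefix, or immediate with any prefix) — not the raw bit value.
@+00  big-endian(26 7f) = 0x267f
  op=0x267f>>10=0x9 ⇒ addi (RI)
  rd: (w>>8)&0x3=0x2 → r2
  imm: (w>>0)&0xff=0x7f → $127

$127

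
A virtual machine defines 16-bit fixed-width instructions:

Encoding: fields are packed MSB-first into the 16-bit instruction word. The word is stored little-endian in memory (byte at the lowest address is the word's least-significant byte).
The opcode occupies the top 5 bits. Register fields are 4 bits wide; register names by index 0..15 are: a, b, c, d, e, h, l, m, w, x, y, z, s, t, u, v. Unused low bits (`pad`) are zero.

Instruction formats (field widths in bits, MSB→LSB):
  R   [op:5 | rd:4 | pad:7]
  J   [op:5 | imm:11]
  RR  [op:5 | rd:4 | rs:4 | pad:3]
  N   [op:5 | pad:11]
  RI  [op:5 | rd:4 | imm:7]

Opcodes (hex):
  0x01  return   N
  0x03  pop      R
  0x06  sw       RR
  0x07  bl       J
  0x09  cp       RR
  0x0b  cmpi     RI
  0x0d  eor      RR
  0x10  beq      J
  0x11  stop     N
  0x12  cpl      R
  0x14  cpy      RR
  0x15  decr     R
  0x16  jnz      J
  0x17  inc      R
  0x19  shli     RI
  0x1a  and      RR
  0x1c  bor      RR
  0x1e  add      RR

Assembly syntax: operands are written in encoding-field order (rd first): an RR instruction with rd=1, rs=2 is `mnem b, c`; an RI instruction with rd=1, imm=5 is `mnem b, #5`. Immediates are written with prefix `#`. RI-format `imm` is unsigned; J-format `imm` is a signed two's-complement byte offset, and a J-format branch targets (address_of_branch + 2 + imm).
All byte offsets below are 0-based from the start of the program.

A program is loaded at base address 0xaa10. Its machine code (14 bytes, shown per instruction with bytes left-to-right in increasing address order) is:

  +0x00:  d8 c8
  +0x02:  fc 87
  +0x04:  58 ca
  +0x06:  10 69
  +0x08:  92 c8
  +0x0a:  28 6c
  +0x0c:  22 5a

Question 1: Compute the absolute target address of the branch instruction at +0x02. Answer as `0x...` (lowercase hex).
[02] fc 87 → 0x87fc
  op=0x87fc>>11=0x10 ⇒ beq (J)
  imm@[10:0]=0x7fc (s11→-4) ⇒ #-4
  target = base 0xaa10 + off 0x02 + 2 + imm -4 = 0xaa10

0xaa10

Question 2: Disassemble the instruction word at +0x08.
[08] 92 c8 → 0xc892
  op=0xc892>>11=0x19 ⇒ shli (RI)
  rd@[10:7]=0x1 ⇒ b
  imm@[6:0]=0x12 ⇒ #18

shli b, #18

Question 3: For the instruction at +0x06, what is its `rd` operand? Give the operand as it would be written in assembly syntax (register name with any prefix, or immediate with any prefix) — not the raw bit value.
c

[06] 10 69 → 0x6910
  top 5b → 0xd → eor [RR]
  rd: (w>>7)&0xf=0x2 → c
  rs: (w>>3)&0xf=0x2 → c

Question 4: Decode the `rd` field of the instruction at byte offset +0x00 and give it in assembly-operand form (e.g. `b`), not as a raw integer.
+0x00: d8 c8 ⇒ word 0xc8d8 (little)
  top 5b → 0x19 → shli [RI]
  [10:7] rd=1 = b
  [6:0] imm=88 = #88

b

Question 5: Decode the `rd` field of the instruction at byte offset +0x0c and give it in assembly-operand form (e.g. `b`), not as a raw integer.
+0x0c: 22 5a ⇒ word 0x5a22 (little)
  opcode bits[15:11]=0xb: cmpi/RI
  rd@[10:7]=0x4 ⇒ e
  imm@[6:0]=0x22 ⇒ #34

e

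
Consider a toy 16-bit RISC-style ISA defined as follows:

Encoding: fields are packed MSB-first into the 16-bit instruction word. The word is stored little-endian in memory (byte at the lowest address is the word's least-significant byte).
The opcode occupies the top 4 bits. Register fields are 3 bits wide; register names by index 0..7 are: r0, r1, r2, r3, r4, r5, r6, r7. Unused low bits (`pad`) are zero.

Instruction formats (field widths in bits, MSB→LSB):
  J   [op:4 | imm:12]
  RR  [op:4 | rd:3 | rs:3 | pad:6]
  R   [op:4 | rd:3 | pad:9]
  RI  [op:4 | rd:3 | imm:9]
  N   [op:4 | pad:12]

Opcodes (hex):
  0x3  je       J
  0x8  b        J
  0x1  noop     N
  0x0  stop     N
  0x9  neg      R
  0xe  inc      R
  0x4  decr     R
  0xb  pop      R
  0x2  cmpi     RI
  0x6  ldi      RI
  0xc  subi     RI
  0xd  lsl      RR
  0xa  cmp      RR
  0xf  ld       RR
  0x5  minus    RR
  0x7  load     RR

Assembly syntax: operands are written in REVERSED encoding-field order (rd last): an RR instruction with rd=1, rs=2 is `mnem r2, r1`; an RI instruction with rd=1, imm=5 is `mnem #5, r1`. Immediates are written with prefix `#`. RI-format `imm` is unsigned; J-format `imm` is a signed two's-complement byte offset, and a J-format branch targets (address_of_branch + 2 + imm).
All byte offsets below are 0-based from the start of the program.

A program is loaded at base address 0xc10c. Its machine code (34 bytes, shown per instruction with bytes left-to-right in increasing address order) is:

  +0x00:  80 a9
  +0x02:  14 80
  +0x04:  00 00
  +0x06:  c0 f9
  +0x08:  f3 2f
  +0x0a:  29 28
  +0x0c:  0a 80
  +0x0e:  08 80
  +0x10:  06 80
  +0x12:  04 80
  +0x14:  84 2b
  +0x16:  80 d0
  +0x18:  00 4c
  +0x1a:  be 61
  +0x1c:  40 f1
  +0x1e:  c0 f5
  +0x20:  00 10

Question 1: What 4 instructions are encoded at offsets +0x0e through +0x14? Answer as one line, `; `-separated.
b #8; b #6; b #4; cmpi #388, r5

[0e] 08 80 → 0x8008
  opcode bits[15:12]=0x8: b/J
  [11:0] imm=8 = #8
[10] 06 80 → 0x8006
  opcode bits[15:12]=0x8: b/J
  [11:0] imm=6 = #6
[12] 04 80 → 0x8004
  opcode bits[15:12]=0x8: b/J
  [11:0] imm=4 = #4
[14] 84 2b → 0x2b84
  opcode bits[15:12]=0x2: cmpi/RI
  [11:9] rd=5 = r5
  [8:0] imm=388 = #388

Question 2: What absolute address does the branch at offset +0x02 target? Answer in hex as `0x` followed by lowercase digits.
0xc124

off 0x02: read 14 80 as little → 0x8014
  top 4b → 0x8 → b [J]
  [11:0] imm=20 = #20
  target = base 0xc10c + off 0x02 + 2 + imm 20 = 0xc124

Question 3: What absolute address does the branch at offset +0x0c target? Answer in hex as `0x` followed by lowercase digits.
0xc124

@+0c  little-endian(0a 80) = 0x800a
  opcode bits[15:12]=0x8: b/J
  imm@[11:0]=0xa ⇒ #10
  target = base 0xc10c + off 0x0c + 2 + imm 10 = 0xc124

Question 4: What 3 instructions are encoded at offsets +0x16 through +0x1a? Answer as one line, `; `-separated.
lsl r2, r0; decr r6; ldi #446, r0

@+16  little-endian(80 d0) = 0xd080
  top 4b → 0xd → lsl [RR]
  [11:9] rd=0 = r0
  [8:6] rs=2 = r2
@+18  little-endian(00 4c) = 0x4c00
  top 4b → 0x4 → decr [R]
  [11:9] rd=6 = r6
@+1a  little-endian(be 61) = 0x61be
  top 4b → 0x6 → ldi [RI]
  [11:9] rd=0 = r0
  [8:0] imm=446 = #446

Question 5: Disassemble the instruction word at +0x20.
noop

off 0x20: read 00 10 as little → 0x1000
  top 4b → 0x1 → noop [N]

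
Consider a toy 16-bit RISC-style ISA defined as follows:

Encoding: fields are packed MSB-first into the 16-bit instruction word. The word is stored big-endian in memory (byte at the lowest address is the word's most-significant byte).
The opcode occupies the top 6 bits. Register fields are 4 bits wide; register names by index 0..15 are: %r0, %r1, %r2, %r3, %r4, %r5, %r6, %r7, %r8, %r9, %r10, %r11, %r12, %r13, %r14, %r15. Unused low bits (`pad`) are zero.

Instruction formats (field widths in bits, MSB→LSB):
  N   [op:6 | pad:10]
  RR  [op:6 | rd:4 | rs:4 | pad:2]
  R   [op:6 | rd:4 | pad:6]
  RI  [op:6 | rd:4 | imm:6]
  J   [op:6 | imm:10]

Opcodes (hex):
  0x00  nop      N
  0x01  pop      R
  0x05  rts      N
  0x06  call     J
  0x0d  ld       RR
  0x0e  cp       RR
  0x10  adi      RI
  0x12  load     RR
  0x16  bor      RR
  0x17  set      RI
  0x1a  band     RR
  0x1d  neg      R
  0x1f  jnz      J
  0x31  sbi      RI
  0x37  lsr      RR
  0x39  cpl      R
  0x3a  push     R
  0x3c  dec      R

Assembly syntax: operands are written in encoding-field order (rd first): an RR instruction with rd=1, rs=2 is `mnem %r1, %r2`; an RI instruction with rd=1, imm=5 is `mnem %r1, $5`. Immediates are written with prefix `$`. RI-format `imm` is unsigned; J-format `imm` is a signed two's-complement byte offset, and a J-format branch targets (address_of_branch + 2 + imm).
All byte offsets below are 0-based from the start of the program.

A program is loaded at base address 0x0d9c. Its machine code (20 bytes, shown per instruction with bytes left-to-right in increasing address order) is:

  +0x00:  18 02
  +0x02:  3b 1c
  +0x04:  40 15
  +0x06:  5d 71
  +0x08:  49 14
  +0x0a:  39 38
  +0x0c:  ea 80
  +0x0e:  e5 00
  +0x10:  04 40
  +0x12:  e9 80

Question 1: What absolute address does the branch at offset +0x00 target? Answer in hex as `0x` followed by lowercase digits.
+0x00: 18 02 ⇒ word 0x1802 (big)
  opcode bits[15:10]=0x6: call/J
  [9:0] imm=2 = $2
  target = base 0x0d9c + off 0x00 + 2 + imm 2 = 0x0da0

0x0da0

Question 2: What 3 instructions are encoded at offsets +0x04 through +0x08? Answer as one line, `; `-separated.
adi %r0, $21; set %r5, $49; load %r4, %r5

off 0x04: read 40 15 as big → 0x4015
  opcode bits[15:10]=0x10: adi/RI
  rd: (w>>6)&0xf=0x0 → %r0
  imm: (w>>0)&0x3f=0x15 → $21
off 0x06: read 5d 71 as big → 0x5d71
  opcode bits[15:10]=0x17: set/RI
  rd: (w>>6)&0xf=0x5 → %r5
  imm: (w>>0)&0x3f=0x31 → $49
off 0x08: read 49 14 as big → 0x4914
  opcode bits[15:10]=0x12: load/RR
  rd: (w>>6)&0xf=0x4 → %r4
  rs: (w>>2)&0xf=0x5 → %r5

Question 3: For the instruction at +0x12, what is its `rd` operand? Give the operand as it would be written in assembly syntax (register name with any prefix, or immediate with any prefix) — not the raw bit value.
%r6

[12] e9 80 → 0xe980
  top 6b → 0x3a → push [R]
  [9:6] rd=6 = %r6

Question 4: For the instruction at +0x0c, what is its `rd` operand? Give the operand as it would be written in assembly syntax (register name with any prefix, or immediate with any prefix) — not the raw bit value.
%r10

+0x0c: ea 80 ⇒ word 0xea80 (big)
  opcode bits[15:10]=0x3a: push/R
  rd: (w>>6)&0xf=0xa → %r10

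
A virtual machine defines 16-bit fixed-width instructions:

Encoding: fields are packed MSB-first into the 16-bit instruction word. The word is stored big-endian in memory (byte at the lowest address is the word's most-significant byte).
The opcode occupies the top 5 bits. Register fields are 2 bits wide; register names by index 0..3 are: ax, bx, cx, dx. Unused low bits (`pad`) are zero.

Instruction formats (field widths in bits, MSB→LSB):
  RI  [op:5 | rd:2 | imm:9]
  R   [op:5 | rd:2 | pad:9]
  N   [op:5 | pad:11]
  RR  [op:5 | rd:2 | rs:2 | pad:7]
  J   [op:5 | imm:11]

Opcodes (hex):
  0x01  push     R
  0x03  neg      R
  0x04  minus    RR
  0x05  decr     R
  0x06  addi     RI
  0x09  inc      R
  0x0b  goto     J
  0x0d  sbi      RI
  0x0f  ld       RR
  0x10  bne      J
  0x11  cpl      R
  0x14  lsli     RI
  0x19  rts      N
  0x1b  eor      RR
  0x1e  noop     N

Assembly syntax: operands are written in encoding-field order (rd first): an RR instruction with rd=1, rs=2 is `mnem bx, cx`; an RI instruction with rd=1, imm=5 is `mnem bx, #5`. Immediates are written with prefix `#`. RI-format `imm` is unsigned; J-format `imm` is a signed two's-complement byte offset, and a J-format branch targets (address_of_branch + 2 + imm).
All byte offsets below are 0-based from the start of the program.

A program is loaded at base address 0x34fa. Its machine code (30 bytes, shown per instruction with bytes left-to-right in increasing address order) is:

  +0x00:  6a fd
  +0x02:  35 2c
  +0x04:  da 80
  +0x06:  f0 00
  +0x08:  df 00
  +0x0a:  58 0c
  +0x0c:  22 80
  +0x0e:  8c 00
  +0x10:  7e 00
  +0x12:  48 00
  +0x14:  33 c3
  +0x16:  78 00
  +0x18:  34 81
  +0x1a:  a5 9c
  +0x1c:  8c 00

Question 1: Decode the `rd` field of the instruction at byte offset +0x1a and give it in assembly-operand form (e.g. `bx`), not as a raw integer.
[1a] a5 9c → 0xa59c
  op=0xa59c>>11=0x14 ⇒ lsli (RI)
  [10:9] rd=2 = cx
  [8:0] imm=412 = #412

cx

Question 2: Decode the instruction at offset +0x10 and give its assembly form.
@+10  big-endian(7e 00) = 0x7e00
  opcode bits[15:11]=0xf: ld/RR
  [10:9] rd=3 = dx
  [8:7] rs=0 = ax

ld dx, ax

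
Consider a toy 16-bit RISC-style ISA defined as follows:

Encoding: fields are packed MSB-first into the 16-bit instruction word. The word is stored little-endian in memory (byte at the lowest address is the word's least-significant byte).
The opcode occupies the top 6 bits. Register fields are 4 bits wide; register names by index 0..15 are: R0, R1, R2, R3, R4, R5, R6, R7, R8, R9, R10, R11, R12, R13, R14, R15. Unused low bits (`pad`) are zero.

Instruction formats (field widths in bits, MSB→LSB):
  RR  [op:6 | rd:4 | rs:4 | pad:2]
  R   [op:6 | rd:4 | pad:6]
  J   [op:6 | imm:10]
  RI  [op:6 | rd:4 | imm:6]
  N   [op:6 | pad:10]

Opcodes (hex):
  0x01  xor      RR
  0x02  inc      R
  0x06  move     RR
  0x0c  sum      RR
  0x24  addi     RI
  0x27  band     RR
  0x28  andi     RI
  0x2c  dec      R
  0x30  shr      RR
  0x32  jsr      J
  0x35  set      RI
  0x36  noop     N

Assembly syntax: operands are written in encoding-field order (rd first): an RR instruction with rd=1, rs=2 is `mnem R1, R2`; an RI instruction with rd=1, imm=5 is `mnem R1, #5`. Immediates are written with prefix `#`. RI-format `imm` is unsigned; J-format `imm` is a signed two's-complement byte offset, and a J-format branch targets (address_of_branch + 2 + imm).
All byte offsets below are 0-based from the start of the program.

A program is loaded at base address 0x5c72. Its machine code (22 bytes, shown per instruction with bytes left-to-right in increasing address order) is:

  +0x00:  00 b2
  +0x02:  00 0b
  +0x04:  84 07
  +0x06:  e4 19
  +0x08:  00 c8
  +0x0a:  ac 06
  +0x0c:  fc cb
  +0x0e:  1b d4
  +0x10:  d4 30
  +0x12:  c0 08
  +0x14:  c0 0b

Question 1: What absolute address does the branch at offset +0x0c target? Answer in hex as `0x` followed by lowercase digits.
@+0c  little-endian(fc cb) = 0xcbfc
  top 6b → 0x32 → jsr [J]
  [9:0] imm=1020 (s10→-4) = #-4
  target = base 0x5c72 + off 0x0c + 2 + imm -4 = 0x5c7c

0x5c7c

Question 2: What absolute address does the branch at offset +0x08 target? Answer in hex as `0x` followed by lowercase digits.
0x5c7c

+0x08: 00 c8 ⇒ word 0xc800 (little)
  top 6b → 0x32 → jsr [J]
  imm@[9:0]=0x0 ⇒ #0
  target = base 0x5c72 + off 0x08 + 2 + imm 0 = 0x5c7c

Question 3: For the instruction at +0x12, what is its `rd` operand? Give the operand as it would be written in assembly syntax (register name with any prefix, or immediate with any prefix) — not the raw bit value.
off 0x12: read c0 08 as little → 0x08c0
  top 6b → 0x2 → inc [R]
  rd@[9:6]=0x3 ⇒ R3

R3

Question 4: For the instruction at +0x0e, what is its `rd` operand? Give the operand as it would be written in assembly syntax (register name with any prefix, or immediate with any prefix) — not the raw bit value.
R0

[0e] 1b d4 → 0xd41b
  top 6b → 0x35 → set [RI]
  rd: (w>>6)&0xf=0x0 → R0
  imm: (w>>0)&0x3f=0x1b → #27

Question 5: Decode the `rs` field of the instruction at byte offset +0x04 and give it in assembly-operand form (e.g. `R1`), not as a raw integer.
[04] 84 07 → 0x0784
  opcode bits[15:10]=0x1: xor/RR
  rd@[9:6]=0xe ⇒ R14
  rs@[5:2]=0x1 ⇒ R1

R1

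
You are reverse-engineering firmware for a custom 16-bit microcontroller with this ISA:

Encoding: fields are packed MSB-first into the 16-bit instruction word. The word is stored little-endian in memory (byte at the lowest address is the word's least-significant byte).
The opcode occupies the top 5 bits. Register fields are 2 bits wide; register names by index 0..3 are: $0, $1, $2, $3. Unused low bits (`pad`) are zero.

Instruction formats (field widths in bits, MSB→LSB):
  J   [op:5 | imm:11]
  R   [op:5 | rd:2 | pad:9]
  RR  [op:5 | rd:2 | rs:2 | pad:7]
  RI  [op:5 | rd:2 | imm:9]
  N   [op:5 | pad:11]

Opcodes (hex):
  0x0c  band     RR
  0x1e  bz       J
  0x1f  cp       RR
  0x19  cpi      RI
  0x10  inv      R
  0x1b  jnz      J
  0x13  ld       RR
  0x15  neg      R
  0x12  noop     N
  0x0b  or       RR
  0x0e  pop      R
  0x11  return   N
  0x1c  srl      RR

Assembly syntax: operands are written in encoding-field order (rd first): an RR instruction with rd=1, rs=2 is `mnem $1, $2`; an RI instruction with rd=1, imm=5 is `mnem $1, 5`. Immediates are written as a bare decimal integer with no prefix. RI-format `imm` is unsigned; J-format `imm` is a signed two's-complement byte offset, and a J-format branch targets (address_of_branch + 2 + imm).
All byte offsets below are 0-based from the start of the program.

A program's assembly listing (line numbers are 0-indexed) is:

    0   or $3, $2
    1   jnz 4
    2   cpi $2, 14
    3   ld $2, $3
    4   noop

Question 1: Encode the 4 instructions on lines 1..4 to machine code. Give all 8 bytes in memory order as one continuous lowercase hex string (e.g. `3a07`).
04d80ecc809d0090

L1: jnz op=0x1b:5|imm=4:11 ⇒ 0xd804 ⇒ little 04 d8
L2: cpi op=0x19:5|rd=2:2|imm=14:9 ⇒ 0xcc0e ⇒ little 0e cc
L3: ld op=0x13:5|rd=2:2|rs=3:2|pad=0:7 ⇒ 0x9d80 ⇒ little 80 9d
L4: noop op=0x12:5|pad=0:11 ⇒ 0x9000 ⇒ little 00 90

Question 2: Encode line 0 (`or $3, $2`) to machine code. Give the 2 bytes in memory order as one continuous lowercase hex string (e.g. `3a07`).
0. or fields op=0xb:5|rd=3:2|rs=2:2|pad=0:7 → word 5f00h → 00 5f

005f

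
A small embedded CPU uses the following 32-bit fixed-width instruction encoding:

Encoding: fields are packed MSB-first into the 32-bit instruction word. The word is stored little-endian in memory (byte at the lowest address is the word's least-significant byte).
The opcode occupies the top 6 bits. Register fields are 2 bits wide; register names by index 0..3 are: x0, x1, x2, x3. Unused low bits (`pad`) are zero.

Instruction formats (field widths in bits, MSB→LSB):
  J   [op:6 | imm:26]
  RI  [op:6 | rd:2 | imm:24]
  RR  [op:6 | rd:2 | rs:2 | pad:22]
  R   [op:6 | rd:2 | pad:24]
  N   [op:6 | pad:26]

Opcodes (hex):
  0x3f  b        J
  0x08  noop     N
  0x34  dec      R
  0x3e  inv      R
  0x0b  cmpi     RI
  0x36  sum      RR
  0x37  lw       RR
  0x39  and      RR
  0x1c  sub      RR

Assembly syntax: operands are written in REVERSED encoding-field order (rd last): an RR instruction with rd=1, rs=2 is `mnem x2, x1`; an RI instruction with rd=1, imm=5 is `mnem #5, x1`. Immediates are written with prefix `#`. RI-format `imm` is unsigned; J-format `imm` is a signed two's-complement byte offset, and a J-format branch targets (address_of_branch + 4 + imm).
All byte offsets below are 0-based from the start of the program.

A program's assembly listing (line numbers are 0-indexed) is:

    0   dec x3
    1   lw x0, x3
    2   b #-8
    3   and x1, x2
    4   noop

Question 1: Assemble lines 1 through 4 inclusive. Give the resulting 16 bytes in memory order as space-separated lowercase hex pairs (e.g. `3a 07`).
00 00 00 df f8 ff ff ff 00 00 40 e6 00 00 00 20

1. lw fields op=0x37:6|rd=3:2|rs=0:2|pad=0:22 → word df000000h → 00 00 00 df
2. b fields op=0x3f:6|imm=-8:26 → word fffffff8h → f8 ff ff ff
3. and fields op=0x39:6|rd=2:2|rs=1:2|pad=0:22 → word e6400000h → 00 00 40 e6
4. noop fields op=0x8:6|pad=0:26 → word 20000000h → 00 00 00 20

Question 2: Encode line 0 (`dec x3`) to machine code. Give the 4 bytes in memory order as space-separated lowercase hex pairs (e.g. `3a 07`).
0. dec fields op=0x34:6|rd=3:2|pad=0:24 → word d3000000h → 00 00 00 d3

00 00 00 d3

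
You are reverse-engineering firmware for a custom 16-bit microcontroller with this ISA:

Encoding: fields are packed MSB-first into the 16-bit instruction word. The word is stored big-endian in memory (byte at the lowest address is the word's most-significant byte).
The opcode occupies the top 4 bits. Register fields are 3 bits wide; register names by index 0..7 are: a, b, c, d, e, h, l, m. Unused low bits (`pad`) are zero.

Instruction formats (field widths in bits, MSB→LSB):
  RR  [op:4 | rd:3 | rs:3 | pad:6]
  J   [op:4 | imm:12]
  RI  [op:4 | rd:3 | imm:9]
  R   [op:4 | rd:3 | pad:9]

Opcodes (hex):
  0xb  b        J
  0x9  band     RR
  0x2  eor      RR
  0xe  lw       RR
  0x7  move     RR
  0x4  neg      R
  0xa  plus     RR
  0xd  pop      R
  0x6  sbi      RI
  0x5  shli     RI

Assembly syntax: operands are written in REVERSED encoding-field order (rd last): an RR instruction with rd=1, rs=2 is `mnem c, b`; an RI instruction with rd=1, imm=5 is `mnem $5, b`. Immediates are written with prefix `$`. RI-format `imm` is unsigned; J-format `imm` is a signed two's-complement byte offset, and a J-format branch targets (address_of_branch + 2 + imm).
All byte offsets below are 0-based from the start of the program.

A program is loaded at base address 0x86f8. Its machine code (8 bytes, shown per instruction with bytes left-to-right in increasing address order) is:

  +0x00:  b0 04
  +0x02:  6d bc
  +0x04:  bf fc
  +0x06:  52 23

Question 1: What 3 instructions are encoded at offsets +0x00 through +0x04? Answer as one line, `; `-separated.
[00] b0 04 → 0xb004
  op=0xb004>>12=0xb ⇒ b (J)
  imm: (w>>0)&0xfff=0x4 → $4
[02] 6d bc → 0x6dbc
  op=0x6dbc>>12=0x6 ⇒ sbi (RI)
  rd: (w>>9)&0x7=0x6 → l
  imm: (w>>0)&0x1ff=0x1bc → $444
[04] bf fc → 0xbffc
  op=0xbffc>>12=0xb ⇒ b (J)
  imm: (w>>0)&0xfff=0xffc (s12→-4) → $-4

b $4; sbi $444, l; b $-4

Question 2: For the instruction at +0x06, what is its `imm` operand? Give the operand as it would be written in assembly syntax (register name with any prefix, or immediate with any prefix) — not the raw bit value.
$35

[06] 52 23 → 0x5223
  top 4b → 0x5 → shli [RI]
  rd: (w>>9)&0x7=0x1 → b
  imm: (w>>0)&0x1ff=0x23 → $35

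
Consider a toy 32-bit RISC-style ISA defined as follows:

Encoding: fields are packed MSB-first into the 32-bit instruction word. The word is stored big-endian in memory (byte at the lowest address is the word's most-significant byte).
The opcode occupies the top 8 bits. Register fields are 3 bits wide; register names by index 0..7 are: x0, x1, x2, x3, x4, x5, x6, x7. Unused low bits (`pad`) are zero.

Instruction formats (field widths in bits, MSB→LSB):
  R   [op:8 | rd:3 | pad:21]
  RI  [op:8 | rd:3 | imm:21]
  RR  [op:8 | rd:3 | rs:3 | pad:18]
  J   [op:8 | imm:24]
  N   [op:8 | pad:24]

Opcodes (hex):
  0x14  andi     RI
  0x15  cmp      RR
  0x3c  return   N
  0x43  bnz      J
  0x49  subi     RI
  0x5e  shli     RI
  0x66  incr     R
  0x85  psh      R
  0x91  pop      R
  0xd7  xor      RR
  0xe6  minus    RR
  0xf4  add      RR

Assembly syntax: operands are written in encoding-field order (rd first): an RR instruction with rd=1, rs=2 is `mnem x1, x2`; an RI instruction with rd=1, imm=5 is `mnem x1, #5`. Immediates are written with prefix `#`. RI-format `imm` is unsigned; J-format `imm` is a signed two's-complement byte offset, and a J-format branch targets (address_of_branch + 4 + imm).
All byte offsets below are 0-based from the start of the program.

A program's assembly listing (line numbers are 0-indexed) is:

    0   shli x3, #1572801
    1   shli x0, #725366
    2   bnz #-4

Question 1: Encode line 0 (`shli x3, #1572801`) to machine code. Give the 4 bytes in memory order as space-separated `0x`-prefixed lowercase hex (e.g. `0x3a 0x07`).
L0: shli op=0x5e:8|rd=3:3|imm=1572801:21 ⇒ 0x5e77ffc1 ⇒ big 5e 77 ff c1

0x5e 0x77 0xff 0xc1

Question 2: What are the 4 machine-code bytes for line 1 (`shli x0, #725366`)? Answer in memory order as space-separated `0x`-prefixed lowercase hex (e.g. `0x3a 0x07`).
0x5e 0x0b 0x11 0x76

L1: shli op=0x5e:8|rd=0:3|imm=725366:21 ⇒ 0x5e0b1176 ⇒ big 5e 0b 11 76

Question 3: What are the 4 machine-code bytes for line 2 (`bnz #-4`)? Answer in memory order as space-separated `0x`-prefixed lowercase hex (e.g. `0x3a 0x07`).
0x43 0xff 0xff 0xfc

2. bnz fields op=0x43:8|imm=-4:24 → word 43fffffch → 43 ff ff fc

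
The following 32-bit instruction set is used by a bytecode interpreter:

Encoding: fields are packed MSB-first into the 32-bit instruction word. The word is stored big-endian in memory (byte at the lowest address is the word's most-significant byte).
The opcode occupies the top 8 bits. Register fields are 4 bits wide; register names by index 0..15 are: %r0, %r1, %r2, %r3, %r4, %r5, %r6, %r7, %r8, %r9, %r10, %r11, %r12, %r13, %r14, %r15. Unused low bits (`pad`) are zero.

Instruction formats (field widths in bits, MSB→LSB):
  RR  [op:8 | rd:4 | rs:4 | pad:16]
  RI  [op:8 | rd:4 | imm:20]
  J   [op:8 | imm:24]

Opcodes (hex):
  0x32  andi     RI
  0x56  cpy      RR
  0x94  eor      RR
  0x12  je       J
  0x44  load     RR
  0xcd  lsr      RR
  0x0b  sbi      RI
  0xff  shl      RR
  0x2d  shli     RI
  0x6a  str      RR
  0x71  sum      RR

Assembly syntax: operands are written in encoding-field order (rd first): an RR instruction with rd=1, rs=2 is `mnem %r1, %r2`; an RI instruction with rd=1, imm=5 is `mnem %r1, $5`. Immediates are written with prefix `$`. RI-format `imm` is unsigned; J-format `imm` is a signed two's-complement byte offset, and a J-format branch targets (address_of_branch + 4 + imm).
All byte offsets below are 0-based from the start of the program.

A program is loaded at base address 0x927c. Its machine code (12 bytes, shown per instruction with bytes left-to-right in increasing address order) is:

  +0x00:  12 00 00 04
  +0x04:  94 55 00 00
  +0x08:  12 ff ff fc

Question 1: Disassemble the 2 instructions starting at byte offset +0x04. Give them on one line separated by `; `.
eor %r5, %r5; je $-4

[04] 94 55 00 00 → 0x94550000
  top 8b → 0x94 → eor [RR]
  rd: (w>>20)&0xf=0x5 → %r5
  rs: (w>>16)&0xf=0x5 → %r5
[08] 12 ff ff fc → 0x12fffffc
  top 8b → 0x12 → je [J]
  imm: (w>>0)&0xffffff=0xfffffc (s24→-4) → $-4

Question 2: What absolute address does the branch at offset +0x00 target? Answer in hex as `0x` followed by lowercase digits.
0x9284

@+00  big-endian(12 00 00 04) = 0x12000004
  opcode bits[31:24]=0x12: je/J
  [23:0] imm=4 = $4
  target = base 0x927c + off 0x00 + 4 + imm 4 = 0x9284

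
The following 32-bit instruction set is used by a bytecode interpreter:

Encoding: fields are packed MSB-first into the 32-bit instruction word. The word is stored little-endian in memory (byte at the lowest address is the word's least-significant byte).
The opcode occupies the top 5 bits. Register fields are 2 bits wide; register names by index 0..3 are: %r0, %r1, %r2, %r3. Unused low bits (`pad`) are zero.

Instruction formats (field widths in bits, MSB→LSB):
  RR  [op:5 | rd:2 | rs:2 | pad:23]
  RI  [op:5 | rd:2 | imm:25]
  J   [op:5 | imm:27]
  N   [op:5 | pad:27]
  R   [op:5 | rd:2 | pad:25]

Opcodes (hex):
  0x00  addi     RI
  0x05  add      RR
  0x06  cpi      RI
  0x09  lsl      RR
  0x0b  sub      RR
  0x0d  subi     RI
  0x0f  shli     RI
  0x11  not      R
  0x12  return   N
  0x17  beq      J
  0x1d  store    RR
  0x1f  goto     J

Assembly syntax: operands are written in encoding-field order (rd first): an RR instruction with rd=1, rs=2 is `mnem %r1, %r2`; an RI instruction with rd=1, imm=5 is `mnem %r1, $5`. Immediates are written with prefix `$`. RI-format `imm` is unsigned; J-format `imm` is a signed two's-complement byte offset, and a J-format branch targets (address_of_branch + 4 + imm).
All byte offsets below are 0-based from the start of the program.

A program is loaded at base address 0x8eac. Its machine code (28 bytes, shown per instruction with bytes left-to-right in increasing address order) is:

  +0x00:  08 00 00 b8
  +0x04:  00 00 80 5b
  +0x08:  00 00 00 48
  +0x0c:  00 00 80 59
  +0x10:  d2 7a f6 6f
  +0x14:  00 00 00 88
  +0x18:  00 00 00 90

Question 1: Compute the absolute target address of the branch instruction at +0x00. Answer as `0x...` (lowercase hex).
0x8eb8

off 0x00: read 08 00 00 b8 as little → 0xb8000008
  op=0xb8000008>>27=0x17 ⇒ beq (J)
  imm@[26:0]=0x8 ⇒ $8
  target = base 0x8eac + off 0x00 + 4 + imm 8 = 0x8eb8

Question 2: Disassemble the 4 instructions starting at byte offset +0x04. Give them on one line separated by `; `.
sub %r1, %r3; lsl %r0, %r0; sub %r0, %r3; subi %r3, $32930514

+0x04: 00 00 80 5b ⇒ word 0x5b800000 (little)
  op=0x5b800000>>27=0xb ⇒ sub (RR)
  rd: (w>>25)&0x3=0x1 → %r1
  rs: (w>>23)&0x3=0x3 → %r3
+0x08: 00 00 00 48 ⇒ word 0x48000000 (little)
  op=0x48000000>>27=0x9 ⇒ lsl (RR)
  rd: (w>>25)&0x3=0x0 → %r0
  rs: (w>>23)&0x3=0x0 → %r0
+0x0c: 00 00 80 59 ⇒ word 0x59800000 (little)
  op=0x59800000>>27=0xb ⇒ sub (RR)
  rd: (w>>25)&0x3=0x0 → %r0
  rs: (w>>23)&0x3=0x3 → %r3
+0x10: d2 7a f6 6f ⇒ word 0x6ff67ad2 (little)
  op=0x6ff67ad2>>27=0xd ⇒ subi (RI)
  rd: (w>>25)&0x3=0x3 → %r3
  imm: (w>>0)&0x1ffffff=0x1f67ad2 → $32930514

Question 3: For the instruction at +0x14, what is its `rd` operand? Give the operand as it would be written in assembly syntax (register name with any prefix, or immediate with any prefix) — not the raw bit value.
%r0

@+14  little-endian(00 00 00 88) = 0x88000000
  opcode bits[31:27]=0x11: not/R
  rd: (w>>25)&0x3=0x0 → %r0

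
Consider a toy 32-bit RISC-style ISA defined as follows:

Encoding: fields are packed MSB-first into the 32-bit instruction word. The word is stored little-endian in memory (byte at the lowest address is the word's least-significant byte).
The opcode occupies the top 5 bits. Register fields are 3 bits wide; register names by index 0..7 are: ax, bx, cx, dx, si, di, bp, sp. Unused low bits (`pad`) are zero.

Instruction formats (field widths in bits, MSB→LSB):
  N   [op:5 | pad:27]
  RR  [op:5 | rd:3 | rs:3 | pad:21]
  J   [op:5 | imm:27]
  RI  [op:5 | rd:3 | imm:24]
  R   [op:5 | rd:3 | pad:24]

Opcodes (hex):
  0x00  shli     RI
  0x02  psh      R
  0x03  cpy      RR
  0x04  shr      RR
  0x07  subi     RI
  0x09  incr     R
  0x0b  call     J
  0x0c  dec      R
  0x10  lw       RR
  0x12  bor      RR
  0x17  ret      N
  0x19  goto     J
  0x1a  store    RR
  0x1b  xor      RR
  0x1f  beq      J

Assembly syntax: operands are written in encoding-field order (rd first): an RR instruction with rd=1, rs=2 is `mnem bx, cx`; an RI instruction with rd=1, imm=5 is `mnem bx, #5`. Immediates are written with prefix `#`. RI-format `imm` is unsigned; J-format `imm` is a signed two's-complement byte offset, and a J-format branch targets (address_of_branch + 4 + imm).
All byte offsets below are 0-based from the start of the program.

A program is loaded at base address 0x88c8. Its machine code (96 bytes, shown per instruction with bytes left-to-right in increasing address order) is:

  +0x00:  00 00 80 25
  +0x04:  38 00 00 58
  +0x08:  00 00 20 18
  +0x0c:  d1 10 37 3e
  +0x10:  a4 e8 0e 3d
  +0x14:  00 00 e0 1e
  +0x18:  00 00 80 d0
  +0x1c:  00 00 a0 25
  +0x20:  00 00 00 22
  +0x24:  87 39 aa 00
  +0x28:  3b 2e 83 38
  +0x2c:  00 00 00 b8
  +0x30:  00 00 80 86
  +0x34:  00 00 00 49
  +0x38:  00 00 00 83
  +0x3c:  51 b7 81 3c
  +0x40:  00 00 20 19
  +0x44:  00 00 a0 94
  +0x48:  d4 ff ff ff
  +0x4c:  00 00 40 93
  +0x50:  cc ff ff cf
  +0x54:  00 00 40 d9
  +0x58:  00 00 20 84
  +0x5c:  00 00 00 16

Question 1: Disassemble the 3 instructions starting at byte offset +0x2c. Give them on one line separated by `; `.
+0x2c: 00 00 00 b8 ⇒ word 0xb8000000 (little)
  opcode bits[31:27]=0x17: ret/N
+0x30: 00 00 80 86 ⇒ word 0x86800000 (little)
  opcode bits[31:27]=0x10: lw/RR
  rd: (w>>24)&0x7=0x6 → bp
  rs: (w>>21)&0x7=0x4 → si
+0x34: 00 00 00 49 ⇒ word 0x49000000 (little)
  opcode bits[31:27]=0x9: incr/R
  rd: (w>>24)&0x7=0x1 → bx

ret; lw bp, si; incr bx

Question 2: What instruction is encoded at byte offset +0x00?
shr di, si

@+00  little-endian(00 00 80 25) = 0x25800000
  op=0x25800000>>27=0x4 ⇒ shr (RR)
  [26:24] rd=5 = di
  [23:21] rs=4 = si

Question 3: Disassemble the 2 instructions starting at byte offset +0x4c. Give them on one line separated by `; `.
bor dx, cx; goto #-52

off 0x4c: read 00 00 40 93 as little → 0x93400000
  op=0x93400000>>27=0x12 ⇒ bor (RR)
  rd: (w>>24)&0x7=0x3 → dx
  rs: (w>>21)&0x7=0x2 → cx
off 0x50: read cc ff ff cf as little → 0xcfffffcc
  op=0xcfffffcc>>27=0x19 ⇒ goto (J)
  imm: (w>>0)&0x7ffffff=0x7ffffcc (s27→-52) → #-52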